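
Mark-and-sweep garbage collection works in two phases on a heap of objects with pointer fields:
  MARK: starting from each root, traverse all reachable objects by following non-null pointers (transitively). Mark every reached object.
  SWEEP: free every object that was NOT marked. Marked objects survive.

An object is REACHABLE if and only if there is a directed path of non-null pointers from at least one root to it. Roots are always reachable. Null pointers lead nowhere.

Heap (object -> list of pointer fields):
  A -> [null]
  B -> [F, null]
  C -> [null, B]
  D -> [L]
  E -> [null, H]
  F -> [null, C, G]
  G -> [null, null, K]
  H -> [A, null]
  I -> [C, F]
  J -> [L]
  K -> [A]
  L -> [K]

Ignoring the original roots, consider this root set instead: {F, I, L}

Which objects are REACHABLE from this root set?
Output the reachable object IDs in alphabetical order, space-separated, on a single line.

Answer: A B C F G I K L

Derivation:
Roots: F I L
Mark F: refs=null C G, marked=F
Mark I: refs=C F, marked=F I
Mark L: refs=K, marked=F I L
Mark C: refs=null B, marked=C F I L
Mark G: refs=null null K, marked=C F G I L
Mark K: refs=A, marked=C F G I K L
Mark B: refs=F null, marked=B C F G I K L
Mark A: refs=null, marked=A B C F G I K L
Unmarked (collected): D E H J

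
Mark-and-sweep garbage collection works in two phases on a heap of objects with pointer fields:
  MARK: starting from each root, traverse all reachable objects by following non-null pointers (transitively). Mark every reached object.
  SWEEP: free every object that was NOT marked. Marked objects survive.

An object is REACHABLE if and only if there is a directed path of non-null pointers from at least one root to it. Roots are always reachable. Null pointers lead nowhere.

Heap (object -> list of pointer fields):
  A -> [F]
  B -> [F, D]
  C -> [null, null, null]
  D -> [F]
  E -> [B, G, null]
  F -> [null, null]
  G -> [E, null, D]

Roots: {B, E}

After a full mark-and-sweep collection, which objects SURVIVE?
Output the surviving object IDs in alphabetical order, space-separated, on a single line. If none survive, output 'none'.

Roots: B E
Mark B: refs=F D, marked=B
Mark E: refs=B G null, marked=B E
Mark F: refs=null null, marked=B E F
Mark D: refs=F, marked=B D E F
Mark G: refs=E null D, marked=B D E F G
Unmarked (collected): A C

Answer: B D E F G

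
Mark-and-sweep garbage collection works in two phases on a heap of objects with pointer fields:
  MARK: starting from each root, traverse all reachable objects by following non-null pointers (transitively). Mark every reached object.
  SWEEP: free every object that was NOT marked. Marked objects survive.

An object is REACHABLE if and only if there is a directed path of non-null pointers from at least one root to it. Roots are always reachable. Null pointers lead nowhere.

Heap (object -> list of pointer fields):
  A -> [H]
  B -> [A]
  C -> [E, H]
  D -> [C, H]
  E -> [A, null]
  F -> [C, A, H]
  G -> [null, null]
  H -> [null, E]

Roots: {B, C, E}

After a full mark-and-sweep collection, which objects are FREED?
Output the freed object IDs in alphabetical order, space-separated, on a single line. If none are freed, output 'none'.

Answer: D F G

Derivation:
Roots: B C E
Mark B: refs=A, marked=B
Mark C: refs=E H, marked=B C
Mark E: refs=A null, marked=B C E
Mark A: refs=H, marked=A B C E
Mark H: refs=null E, marked=A B C E H
Unmarked (collected): D F G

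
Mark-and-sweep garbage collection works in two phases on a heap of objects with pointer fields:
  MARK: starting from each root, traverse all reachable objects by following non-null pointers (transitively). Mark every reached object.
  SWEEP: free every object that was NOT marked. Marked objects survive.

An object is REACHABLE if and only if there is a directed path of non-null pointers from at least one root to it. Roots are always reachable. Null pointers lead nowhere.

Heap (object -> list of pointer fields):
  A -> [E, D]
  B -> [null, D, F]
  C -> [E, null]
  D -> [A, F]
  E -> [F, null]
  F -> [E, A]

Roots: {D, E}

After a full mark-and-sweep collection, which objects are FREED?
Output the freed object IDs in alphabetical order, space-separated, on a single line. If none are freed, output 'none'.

Roots: D E
Mark D: refs=A F, marked=D
Mark E: refs=F null, marked=D E
Mark A: refs=E D, marked=A D E
Mark F: refs=E A, marked=A D E F
Unmarked (collected): B C

Answer: B C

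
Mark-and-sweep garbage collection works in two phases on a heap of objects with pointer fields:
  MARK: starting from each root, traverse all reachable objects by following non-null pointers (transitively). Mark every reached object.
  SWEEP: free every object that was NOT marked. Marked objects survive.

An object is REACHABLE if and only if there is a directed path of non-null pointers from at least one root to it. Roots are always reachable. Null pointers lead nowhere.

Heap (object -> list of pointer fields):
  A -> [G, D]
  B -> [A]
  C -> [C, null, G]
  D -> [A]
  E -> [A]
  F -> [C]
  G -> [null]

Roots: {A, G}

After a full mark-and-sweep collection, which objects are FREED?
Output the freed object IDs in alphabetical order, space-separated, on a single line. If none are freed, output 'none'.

Roots: A G
Mark A: refs=G D, marked=A
Mark G: refs=null, marked=A G
Mark D: refs=A, marked=A D G
Unmarked (collected): B C E F

Answer: B C E F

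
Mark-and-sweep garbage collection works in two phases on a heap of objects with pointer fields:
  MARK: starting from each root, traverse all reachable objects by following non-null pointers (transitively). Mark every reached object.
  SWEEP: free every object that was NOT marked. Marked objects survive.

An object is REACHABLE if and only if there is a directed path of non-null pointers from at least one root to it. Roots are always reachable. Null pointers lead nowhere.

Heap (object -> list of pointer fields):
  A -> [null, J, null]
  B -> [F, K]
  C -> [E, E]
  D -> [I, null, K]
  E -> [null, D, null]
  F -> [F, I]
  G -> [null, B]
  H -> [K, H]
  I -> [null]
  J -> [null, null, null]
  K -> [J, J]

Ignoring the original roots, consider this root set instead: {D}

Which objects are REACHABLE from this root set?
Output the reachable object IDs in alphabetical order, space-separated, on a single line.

Answer: D I J K

Derivation:
Roots: D
Mark D: refs=I null K, marked=D
Mark I: refs=null, marked=D I
Mark K: refs=J J, marked=D I K
Mark J: refs=null null null, marked=D I J K
Unmarked (collected): A B C E F G H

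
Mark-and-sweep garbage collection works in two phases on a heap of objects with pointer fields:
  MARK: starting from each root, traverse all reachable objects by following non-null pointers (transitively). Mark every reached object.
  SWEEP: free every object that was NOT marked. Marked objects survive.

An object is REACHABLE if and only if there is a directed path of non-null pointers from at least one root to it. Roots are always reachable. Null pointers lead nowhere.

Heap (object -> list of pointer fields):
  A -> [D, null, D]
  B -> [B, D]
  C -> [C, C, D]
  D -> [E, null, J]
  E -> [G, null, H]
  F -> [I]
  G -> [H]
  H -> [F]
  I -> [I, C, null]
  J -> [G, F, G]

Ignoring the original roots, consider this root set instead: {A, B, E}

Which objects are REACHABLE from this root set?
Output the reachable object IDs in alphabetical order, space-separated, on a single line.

Answer: A B C D E F G H I J

Derivation:
Roots: A B E
Mark A: refs=D null D, marked=A
Mark B: refs=B D, marked=A B
Mark E: refs=G null H, marked=A B E
Mark D: refs=E null J, marked=A B D E
Mark G: refs=H, marked=A B D E G
Mark H: refs=F, marked=A B D E G H
Mark J: refs=G F G, marked=A B D E G H J
Mark F: refs=I, marked=A B D E F G H J
Mark I: refs=I C null, marked=A B D E F G H I J
Mark C: refs=C C D, marked=A B C D E F G H I J
Unmarked (collected): (none)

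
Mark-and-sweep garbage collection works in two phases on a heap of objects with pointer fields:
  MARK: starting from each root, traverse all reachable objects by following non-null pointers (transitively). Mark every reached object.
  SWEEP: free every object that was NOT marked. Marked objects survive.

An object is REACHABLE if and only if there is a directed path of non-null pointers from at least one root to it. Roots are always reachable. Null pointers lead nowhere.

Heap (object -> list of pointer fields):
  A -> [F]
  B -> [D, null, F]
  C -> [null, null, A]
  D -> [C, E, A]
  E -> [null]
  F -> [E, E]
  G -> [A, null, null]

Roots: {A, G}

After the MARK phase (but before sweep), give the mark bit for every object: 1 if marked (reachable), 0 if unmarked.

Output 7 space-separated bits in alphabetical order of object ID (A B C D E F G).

Roots: A G
Mark A: refs=F, marked=A
Mark G: refs=A null null, marked=A G
Mark F: refs=E E, marked=A F G
Mark E: refs=null, marked=A E F G
Unmarked (collected): B C D

Answer: 1 0 0 0 1 1 1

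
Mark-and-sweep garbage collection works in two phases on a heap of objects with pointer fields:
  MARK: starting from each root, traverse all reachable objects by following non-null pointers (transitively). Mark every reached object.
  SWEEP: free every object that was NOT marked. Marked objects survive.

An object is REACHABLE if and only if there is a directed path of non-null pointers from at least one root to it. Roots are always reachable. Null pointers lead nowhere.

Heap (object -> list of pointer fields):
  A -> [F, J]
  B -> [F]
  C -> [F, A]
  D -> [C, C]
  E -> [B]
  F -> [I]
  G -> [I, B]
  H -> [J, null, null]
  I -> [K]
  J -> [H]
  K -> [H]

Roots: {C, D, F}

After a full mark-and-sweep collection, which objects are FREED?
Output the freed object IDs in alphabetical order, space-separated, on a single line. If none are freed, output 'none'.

Answer: B E G

Derivation:
Roots: C D F
Mark C: refs=F A, marked=C
Mark D: refs=C C, marked=C D
Mark F: refs=I, marked=C D F
Mark A: refs=F J, marked=A C D F
Mark I: refs=K, marked=A C D F I
Mark J: refs=H, marked=A C D F I J
Mark K: refs=H, marked=A C D F I J K
Mark H: refs=J null null, marked=A C D F H I J K
Unmarked (collected): B E G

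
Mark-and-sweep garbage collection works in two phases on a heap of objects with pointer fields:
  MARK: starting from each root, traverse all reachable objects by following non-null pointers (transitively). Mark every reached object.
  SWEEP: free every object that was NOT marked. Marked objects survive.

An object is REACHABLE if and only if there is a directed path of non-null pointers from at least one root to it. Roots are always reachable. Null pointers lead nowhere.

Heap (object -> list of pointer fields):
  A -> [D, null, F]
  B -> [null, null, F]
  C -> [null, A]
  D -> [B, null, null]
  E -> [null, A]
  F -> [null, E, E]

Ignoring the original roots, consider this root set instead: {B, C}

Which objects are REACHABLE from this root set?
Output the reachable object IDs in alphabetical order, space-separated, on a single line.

Roots: B C
Mark B: refs=null null F, marked=B
Mark C: refs=null A, marked=B C
Mark F: refs=null E E, marked=B C F
Mark A: refs=D null F, marked=A B C F
Mark E: refs=null A, marked=A B C E F
Mark D: refs=B null null, marked=A B C D E F
Unmarked (collected): (none)

Answer: A B C D E F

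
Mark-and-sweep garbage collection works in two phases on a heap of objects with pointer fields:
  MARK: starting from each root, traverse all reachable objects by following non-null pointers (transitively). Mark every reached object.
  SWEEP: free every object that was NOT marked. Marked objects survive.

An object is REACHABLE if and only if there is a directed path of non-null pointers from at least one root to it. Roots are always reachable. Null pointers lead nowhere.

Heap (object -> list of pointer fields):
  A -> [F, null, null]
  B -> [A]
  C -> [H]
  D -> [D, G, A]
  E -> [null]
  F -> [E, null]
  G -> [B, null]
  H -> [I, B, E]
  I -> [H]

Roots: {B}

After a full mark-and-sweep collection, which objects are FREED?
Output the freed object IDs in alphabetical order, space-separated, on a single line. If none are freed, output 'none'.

Answer: C D G H I

Derivation:
Roots: B
Mark B: refs=A, marked=B
Mark A: refs=F null null, marked=A B
Mark F: refs=E null, marked=A B F
Mark E: refs=null, marked=A B E F
Unmarked (collected): C D G H I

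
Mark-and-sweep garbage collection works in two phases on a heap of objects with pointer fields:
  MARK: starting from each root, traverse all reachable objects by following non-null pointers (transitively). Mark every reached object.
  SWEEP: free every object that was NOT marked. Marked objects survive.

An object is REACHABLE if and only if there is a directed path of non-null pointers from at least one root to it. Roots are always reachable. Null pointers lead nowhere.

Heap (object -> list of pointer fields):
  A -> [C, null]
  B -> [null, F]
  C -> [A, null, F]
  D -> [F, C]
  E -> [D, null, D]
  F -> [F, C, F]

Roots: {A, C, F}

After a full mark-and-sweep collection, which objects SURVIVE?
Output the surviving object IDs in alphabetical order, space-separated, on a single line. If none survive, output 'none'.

Roots: A C F
Mark A: refs=C null, marked=A
Mark C: refs=A null F, marked=A C
Mark F: refs=F C F, marked=A C F
Unmarked (collected): B D E

Answer: A C F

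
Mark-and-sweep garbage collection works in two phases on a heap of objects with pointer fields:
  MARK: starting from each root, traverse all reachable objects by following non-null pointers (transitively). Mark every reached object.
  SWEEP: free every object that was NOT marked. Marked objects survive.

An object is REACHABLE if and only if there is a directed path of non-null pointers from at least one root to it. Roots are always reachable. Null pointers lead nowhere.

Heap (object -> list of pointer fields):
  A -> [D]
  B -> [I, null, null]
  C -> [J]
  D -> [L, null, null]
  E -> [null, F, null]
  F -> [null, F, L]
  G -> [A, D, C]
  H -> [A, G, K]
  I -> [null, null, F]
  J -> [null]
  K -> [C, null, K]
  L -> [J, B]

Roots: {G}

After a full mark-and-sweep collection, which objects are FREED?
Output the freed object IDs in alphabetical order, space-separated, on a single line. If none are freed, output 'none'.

Answer: E H K

Derivation:
Roots: G
Mark G: refs=A D C, marked=G
Mark A: refs=D, marked=A G
Mark D: refs=L null null, marked=A D G
Mark C: refs=J, marked=A C D G
Mark L: refs=J B, marked=A C D G L
Mark J: refs=null, marked=A C D G J L
Mark B: refs=I null null, marked=A B C D G J L
Mark I: refs=null null F, marked=A B C D G I J L
Mark F: refs=null F L, marked=A B C D F G I J L
Unmarked (collected): E H K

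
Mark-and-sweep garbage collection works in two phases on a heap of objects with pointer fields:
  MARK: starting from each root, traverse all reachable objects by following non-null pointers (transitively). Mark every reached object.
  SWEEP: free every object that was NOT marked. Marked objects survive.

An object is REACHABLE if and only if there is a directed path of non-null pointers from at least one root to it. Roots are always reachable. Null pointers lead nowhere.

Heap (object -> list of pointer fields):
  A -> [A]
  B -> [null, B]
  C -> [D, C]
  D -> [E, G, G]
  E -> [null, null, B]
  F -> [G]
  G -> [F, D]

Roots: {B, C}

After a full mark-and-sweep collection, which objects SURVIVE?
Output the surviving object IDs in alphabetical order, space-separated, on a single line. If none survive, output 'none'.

Answer: B C D E F G

Derivation:
Roots: B C
Mark B: refs=null B, marked=B
Mark C: refs=D C, marked=B C
Mark D: refs=E G G, marked=B C D
Mark E: refs=null null B, marked=B C D E
Mark G: refs=F D, marked=B C D E G
Mark F: refs=G, marked=B C D E F G
Unmarked (collected): A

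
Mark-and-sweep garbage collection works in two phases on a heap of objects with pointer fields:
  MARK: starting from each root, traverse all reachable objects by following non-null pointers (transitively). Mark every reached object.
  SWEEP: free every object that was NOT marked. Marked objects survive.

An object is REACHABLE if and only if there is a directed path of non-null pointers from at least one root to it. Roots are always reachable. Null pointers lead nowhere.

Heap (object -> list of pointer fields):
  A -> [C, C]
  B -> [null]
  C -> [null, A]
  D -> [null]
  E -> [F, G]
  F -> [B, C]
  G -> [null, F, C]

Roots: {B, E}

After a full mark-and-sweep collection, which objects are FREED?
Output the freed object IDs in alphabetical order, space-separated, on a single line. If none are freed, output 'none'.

Answer: D

Derivation:
Roots: B E
Mark B: refs=null, marked=B
Mark E: refs=F G, marked=B E
Mark F: refs=B C, marked=B E F
Mark G: refs=null F C, marked=B E F G
Mark C: refs=null A, marked=B C E F G
Mark A: refs=C C, marked=A B C E F G
Unmarked (collected): D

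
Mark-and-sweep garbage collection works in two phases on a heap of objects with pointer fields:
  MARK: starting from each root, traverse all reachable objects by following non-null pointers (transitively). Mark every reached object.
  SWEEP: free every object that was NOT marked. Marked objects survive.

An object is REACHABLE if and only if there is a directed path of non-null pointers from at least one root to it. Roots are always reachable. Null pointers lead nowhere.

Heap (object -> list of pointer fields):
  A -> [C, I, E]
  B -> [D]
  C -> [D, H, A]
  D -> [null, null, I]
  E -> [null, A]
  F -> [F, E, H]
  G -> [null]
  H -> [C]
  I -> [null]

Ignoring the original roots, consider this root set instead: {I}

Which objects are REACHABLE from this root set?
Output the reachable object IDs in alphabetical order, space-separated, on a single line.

Roots: I
Mark I: refs=null, marked=I
Unmarked (collected): A B C D E F G H

Answer: I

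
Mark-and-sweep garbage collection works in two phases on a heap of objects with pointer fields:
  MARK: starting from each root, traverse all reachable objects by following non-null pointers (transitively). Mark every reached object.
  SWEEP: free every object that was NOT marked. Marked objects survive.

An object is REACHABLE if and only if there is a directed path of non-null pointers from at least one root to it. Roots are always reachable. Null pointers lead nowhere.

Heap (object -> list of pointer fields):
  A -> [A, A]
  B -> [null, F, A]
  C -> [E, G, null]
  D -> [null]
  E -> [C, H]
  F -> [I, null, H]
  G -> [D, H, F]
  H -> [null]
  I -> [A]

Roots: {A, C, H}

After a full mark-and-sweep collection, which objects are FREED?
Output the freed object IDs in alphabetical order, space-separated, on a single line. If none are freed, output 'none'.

Roots: A C H
Mark A: refs=A A, marked=A
Mark C: refs=E G null, marked=A C
Mark H: refs=null, marked=A C H
Mark E: refs=C H, marked=A C E H
Mark G: refs=D H F, marked=A C E G H
Mark D: refs=null, marked=A C D E G H
Mark F: refs=I null H, marked=A C D E F G H
Mark I: refs=A, marked=A C D E F G H I
Unmarked (collected): B

Answer: B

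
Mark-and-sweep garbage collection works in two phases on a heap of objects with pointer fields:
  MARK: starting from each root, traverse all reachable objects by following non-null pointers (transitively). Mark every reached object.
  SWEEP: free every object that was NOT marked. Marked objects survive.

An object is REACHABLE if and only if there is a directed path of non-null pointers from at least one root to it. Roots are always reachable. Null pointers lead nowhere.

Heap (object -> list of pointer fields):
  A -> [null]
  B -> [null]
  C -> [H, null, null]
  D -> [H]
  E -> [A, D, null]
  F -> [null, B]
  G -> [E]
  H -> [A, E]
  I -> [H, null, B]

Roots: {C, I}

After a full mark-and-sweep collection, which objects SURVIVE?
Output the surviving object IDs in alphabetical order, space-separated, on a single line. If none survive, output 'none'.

Answer: A B C D E H I

Derivation:
Roots: C I
Mark C: refs=H null null, marked=C
Mark I: refs=H null B, marked=C I
Mark H: refs=A E, marked=C H I
Mark B: refs=null, marked=B C H I
Mark A: refs=null, marked=A B C H I
Mark E: refs=A D null, marked=A B C E H I
Mark D: refs=H, marked=A B C D E H I
Unmarked (collected): F G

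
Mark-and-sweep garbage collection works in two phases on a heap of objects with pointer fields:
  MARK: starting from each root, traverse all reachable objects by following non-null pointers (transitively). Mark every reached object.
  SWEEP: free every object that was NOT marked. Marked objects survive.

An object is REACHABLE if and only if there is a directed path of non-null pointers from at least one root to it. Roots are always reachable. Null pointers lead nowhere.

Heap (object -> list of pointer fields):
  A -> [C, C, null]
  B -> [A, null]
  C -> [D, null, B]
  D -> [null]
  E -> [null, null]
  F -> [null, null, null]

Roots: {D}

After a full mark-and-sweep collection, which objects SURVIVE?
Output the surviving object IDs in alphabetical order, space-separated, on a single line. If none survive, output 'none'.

Answer: D

Derivation:
Roots: D
Mark D: refs=null, marked=D
Unmarked (collected): A B C E F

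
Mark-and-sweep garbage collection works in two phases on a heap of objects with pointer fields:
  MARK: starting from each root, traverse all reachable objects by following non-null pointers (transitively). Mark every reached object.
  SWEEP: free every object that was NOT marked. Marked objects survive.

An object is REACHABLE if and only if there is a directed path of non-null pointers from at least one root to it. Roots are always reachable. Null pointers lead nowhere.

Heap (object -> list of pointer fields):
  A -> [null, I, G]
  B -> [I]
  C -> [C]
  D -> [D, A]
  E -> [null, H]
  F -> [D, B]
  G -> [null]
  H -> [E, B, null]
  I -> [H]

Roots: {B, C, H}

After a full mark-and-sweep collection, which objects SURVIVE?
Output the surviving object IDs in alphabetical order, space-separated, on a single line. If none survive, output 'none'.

Answer: B C E H I

Derivation:
Roots: B C H
Mark B: refs=I, marked=B
Mark C: refs=C, marked=B C
Mark H: refs=E B null, marked=B C H
Mark I: refs=H, marked=B C H I
Mark E: refs=null H, marked=B C E H I
Unmarked (collected): A D F G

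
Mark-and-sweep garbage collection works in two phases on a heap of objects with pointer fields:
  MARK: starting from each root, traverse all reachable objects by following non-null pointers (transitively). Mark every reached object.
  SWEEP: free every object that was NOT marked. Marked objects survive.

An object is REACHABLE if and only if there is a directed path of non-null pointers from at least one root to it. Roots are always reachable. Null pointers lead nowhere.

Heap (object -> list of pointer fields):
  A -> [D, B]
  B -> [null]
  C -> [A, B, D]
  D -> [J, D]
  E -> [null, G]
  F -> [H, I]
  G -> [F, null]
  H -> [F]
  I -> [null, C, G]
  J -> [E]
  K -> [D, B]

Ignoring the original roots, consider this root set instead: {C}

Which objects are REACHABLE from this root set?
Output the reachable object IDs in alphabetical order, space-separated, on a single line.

Answer: A B C D E F G H I J

Derivation:
Roots: C
Mark C: refs=A B D, marked=C
Mark A: refs=D B, marked=A C
Mark B: refs=null, marked=A B C
Mark D: refs=J D, marked=A B C D
Mark J: refs=E, marked=A B C D J
Mark E: refs=null G, marked=A B C D E J
Mark G: refs=F null, marked=A B C D E G J
Mark F: refs=H I, marked=A B C D E F G J
Mark H: refs=F, marked=A B C D E F G H J
Mark I: refs=null C G, marked=A B C D E F G H I J
Unmarked (collected): K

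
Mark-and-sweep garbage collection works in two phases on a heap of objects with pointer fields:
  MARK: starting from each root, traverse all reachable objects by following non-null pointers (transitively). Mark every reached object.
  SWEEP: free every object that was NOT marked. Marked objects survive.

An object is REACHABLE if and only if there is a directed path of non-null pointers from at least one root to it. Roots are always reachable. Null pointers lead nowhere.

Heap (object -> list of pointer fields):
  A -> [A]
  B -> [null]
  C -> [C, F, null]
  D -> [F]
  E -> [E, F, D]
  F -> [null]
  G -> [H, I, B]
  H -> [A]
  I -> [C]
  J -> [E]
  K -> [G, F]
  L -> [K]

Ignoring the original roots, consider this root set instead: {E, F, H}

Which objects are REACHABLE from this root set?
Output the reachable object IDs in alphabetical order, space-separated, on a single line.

Answer: A D E F H

Derivation:
Roots: E F H
Mark E: refs=E F D, marked=E
Mark F: refs=null, marked=E F
Mark H: refs=A, marked=E F H
Mark D: refs=F, marked=D E F H
Mark A: refs=A, marked=A D E F H
Unmarked (collected): B C G I J K L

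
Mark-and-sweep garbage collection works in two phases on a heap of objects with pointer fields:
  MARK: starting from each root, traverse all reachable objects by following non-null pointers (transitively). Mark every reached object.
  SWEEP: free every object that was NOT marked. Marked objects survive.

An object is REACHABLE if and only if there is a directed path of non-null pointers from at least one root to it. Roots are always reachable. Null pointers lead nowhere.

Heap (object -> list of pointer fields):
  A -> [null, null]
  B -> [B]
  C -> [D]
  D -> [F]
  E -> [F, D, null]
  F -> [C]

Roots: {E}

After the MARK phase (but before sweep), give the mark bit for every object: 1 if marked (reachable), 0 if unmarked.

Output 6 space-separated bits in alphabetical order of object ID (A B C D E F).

Roots: E
Mark E: refs=F D null, marked=E
Mark F: refs=C, marked=E F
Mark D: refs=F, marked=D E F
Mark C: refs=D, marked=C D E F
Unmarked (collected): A B

Answer: 0 0 1 1 1 1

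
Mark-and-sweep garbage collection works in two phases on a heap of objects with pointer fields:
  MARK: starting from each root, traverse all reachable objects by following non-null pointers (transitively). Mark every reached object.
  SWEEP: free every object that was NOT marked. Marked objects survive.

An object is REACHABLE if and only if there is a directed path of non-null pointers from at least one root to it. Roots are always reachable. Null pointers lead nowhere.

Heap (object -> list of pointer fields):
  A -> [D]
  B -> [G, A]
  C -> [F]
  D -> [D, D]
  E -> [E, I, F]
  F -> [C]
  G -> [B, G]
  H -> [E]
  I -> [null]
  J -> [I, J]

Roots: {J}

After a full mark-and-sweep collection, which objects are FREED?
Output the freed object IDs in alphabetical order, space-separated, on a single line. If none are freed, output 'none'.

Answer: A B C D E F G H

Derivation:
Roots: J
Mark J: refs=I J, marked=J
Mark I: refs=null, marked=I J
Unmarked (collected): A B C D E F G H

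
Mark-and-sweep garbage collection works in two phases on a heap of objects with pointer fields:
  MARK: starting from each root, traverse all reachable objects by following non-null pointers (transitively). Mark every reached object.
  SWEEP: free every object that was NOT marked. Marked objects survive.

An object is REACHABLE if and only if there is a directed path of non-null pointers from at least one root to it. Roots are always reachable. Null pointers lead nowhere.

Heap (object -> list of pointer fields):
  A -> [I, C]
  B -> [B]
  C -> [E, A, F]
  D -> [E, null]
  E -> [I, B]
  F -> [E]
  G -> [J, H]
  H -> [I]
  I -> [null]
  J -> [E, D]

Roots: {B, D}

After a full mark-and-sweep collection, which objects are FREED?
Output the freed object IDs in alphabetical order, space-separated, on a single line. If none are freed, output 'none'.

Answer: A C F G H J

Derivation:
Roots: B D
Mark B: refs=B, marked=B
Mark D: refs=E null, marked=B D
Mark E: refs=I B, marked=B D E
Mark I: refs=null, marked=B D E I
Unmarked (collected): A C F G H J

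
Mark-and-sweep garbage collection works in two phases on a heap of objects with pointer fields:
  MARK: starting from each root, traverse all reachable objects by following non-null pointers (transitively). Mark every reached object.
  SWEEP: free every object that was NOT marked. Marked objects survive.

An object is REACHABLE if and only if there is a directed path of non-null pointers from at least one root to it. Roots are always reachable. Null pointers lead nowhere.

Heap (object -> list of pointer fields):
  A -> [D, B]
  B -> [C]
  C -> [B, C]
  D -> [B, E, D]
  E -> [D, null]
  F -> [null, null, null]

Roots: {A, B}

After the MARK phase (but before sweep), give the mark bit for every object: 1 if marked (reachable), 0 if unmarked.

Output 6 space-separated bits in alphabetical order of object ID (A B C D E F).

Roots: A B
Mark A: refs=D B, marked=A
Mark B: refs=C, marked=A B
Mark D: refs=B E D, marked=A B D
Mark C: refs=B C, marked=A B C D
Mark E: refs=D null, marked=A B C D E
Unmarked (collected): F

Answer: 1 1 1 1 1 0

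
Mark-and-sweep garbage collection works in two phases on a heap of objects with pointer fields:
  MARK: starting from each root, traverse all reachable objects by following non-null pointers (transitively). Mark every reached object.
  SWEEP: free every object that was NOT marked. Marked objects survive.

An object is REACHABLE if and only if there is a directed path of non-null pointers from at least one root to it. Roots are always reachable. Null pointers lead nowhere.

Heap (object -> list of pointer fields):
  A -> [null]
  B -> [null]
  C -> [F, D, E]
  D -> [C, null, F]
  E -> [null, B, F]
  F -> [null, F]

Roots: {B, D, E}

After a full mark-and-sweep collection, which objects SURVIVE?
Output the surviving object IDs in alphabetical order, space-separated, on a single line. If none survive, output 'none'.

Roots: B D E
Mark B: refs=null, marked=B
Mark D: refs=C null F, marked=B D
Mark E: refs=null B F, marked=B D E
Mark C: refs=F D E, marked=B C D E
Mark F: refs=null F, marked=B C D E F
Unmarked (collected): A

Answer: B C D E F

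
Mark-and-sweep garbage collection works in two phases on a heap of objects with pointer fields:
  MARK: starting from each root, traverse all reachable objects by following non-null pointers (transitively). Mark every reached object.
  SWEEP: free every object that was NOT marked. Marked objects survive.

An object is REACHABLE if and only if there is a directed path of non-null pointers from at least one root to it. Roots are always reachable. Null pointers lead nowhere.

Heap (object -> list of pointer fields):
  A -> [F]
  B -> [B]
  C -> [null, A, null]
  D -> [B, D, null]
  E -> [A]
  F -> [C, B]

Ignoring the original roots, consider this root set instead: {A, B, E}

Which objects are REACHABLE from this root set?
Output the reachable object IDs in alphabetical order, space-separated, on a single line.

Answer: A B C E F

Derivation:
Roots: A B E
Mark A: refs=F, marked=A
Mark B: refs=B, marked=A B
Mark E: refs=A, marked=A B E
Mark F: refs=C B, marked=A B E F
Mark C: refs=null A null, marked=A B C E F
Unmarked (collected): D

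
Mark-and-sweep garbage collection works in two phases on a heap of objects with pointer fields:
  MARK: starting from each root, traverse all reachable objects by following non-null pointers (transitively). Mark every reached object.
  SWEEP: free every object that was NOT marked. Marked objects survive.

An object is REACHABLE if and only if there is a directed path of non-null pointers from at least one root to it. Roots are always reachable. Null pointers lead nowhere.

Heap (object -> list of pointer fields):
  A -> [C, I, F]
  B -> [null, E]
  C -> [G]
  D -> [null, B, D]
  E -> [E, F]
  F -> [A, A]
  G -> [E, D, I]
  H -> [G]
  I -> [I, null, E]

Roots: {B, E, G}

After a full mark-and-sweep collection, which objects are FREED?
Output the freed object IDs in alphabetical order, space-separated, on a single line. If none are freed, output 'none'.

Roots: B E G
Mark B: refs=null E, marked=B
Mark E: refs=E F, marked=B E
Mark G: refs=E D I, marked=B E G
Mark F: refs=A A, marked=B E F G
Mark D: refs=null B D, marked=B D E F G
Mark I: refs=I null E, marked=B D E F G I
Mark A: refs=C I F, marked=A B D E F G I
Mark C: refs=G, marked=A B C D E F G I
Unmarked (collected): H

Answer: H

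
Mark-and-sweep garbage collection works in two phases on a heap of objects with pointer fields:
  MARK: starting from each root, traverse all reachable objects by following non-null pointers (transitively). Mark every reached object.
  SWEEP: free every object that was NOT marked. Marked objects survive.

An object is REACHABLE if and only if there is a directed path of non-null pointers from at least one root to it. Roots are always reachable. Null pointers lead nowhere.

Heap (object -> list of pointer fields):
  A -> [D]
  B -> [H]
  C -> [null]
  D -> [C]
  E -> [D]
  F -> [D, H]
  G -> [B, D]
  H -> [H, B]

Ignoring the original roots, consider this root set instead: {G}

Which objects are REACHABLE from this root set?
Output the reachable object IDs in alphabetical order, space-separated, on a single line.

Roots: G
Mark G: refs=B D, marked=G
Mark B: refs=H, marked=B G
Mark D: refs=C, marked=B D G
Mark H: refs=H B, marked=B D G H
Mark C: refs=null, marked=B C D G H
Unmarked (collected): A E F

Answer: B C D G H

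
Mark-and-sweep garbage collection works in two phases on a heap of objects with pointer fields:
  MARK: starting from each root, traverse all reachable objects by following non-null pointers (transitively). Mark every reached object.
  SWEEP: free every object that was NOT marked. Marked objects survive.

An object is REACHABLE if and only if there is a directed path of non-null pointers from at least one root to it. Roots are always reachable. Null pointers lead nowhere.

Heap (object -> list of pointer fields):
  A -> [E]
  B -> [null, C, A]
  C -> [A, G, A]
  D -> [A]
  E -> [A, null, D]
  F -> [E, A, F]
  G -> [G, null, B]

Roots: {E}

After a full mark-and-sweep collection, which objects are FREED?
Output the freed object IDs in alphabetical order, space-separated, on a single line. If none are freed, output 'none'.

Roots: E
Mark E: refs=A null D, marked=E
Mark A: refs=E, marked=A E
Mark D: refs=A, marked=A D E
Unmarked (collected): B C F G

Answer: B C F G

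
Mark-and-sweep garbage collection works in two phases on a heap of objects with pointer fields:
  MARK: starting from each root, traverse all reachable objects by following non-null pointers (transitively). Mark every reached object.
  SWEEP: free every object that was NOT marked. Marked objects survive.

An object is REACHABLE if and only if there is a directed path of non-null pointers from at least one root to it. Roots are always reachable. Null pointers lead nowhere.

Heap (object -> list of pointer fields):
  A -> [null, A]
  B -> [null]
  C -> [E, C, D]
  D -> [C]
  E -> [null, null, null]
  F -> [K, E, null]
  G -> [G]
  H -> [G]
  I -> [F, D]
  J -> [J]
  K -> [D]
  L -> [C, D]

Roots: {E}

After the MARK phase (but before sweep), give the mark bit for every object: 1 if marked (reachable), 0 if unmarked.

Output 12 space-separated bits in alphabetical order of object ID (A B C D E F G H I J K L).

Roots: E
Mark E: refs=null null null, marked=E
Unmarked (collected): A B C D F G H I J K L

Answer: 0 0 0 0 1 0 0 0 0 0 0 0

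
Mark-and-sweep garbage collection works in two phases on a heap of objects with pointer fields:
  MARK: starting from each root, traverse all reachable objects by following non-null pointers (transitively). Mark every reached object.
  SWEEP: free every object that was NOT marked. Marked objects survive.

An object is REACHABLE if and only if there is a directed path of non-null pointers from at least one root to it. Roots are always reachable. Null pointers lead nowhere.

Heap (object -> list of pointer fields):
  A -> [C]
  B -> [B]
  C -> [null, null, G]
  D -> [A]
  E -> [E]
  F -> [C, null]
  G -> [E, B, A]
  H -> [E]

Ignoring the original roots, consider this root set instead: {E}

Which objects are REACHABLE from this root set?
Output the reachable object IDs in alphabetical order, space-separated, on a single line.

Answer: E

Derivation:
Roots: E
Mark E: refs=E, marked=E
Unmarked (collected): A B C D F G H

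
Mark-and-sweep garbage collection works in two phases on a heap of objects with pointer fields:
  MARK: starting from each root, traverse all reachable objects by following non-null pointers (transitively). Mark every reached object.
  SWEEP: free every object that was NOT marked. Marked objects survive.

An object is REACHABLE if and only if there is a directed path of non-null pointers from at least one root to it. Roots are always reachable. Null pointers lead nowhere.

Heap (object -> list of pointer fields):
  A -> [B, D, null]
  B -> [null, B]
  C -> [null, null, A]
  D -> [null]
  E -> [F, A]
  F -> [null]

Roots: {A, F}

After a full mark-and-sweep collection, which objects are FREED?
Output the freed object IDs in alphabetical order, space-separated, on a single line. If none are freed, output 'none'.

Answer: C E

Derivation:
Roots: A F
Mark A: refs=B D null, marked=A
Mark F: refs=null, marked=A F
Mark B: refs=null B, marked=A B F
Mark D: refs=null, marked=A B D F
Unmarked (collected): C E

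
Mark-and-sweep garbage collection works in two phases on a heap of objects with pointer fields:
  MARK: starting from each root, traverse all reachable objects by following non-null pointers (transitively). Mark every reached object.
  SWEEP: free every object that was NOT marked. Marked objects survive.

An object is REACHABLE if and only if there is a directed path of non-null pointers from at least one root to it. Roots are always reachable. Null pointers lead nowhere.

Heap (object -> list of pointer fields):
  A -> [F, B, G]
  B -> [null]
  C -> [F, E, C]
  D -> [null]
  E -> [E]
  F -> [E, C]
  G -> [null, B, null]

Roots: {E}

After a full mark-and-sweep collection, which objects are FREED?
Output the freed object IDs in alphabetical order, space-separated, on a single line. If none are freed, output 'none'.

Answer: A B C D F G

Derivation:
Roots: E
Mark E: refs=E, marked=E
Unmarked (collected): A B C D F G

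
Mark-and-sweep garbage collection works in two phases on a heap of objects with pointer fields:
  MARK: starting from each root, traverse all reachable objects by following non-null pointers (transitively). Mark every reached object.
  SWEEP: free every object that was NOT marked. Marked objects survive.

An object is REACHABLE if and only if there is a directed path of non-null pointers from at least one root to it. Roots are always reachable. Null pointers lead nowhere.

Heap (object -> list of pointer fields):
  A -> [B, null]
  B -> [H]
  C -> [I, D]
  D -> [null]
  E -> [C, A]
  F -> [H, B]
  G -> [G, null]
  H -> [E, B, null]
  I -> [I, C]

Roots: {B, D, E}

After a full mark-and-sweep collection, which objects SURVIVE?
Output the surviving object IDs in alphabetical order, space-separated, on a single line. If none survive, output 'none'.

Roots: B D E
Mark B: refs=H, marked=B
Mark D: refs=null, marked=B D
Mark E: refs=C A, marked=B D E
Mark H: refs=E B null, marked=B D E H
Mark C: refs=I D, marked=B C D E H
Mark A: refs=B null, marked=A B C D E H
Mark I: refs=I C, marked=A B C D E H I
Unmarked (collected): F G

Answer: A B C D E H I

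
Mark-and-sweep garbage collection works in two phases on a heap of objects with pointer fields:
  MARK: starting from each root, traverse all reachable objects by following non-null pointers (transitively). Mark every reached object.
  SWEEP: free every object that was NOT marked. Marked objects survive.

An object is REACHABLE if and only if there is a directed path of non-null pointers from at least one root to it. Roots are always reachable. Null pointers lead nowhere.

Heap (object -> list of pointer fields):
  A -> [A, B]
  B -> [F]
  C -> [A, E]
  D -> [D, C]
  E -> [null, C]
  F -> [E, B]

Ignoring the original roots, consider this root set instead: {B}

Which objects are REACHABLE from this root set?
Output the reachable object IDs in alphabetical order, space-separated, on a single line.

Roots: B
Mark B: refs=F, marked=B
Mark F: refs=E B, marked=B F
Mark E: refs=null C, marked=B E F
Mark C: refs=A E, marked=B C E F
Mark A: refs=A B, marked=A B C E F
Unmarked (collected): D

Answer: A B C E F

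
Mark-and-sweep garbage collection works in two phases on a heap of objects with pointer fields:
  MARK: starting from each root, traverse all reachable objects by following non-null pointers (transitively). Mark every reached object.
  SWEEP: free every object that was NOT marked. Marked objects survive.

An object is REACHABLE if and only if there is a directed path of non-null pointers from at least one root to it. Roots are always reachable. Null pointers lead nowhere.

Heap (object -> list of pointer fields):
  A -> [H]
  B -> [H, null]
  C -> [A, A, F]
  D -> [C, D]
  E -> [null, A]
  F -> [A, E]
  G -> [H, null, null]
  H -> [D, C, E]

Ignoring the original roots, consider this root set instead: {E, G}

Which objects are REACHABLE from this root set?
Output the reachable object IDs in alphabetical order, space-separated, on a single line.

Answer: A C D E F G H

Derivation:
Roots: E G
Mark E: refs=null A, marked=E
Mark G: refs=H null null, marked=E G
Mark A: refs=H, marked=A E G
Mark H: refs=D C E, marked=A E G H
Mark D: refs=C D, marked=A D E G H
Mark C: refs=A A F, marked=A C D E G H
Mark F: refs=A E, marked=A C D E F G H
Unmarked (collected): B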